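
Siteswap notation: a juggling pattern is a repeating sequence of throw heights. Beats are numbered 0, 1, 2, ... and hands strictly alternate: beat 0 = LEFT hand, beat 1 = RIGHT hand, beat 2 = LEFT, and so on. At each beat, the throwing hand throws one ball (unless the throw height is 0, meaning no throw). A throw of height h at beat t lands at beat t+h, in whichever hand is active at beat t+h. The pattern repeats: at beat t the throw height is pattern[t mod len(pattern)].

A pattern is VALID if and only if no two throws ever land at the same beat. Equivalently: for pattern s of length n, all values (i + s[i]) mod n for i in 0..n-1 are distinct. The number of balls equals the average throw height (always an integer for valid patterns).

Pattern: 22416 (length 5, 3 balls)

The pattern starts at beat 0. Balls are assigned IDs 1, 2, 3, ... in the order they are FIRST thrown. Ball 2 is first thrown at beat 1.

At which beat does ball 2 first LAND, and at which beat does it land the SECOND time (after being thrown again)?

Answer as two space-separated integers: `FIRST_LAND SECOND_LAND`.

Beat 0 (L): throw ball1 h=2 -> lands@2:L; in-air after throw: [b1@2:L]
Beat 1 (R): throw ball2 h=2 -> lands@3:R; in-air after throw: [b1@2:L b2@3:R]
Beat 2 (L): throw ball1 h=4 -> lands@6:L; in-air after throw: [b2@3:R b1@6:L]
Beat 3 (R): throw ball2 h=1 -> lands@4:L; in-air after throw: [b2@4:L b1@6:L]
Beat 4 (L): throw ball2 h=6 -> lands@10:L; in-air after throw: [b1@6:L b2@10:L]
Ball 2: thrown@1 h=2 -> first land @3; rethrown@3 h=1 -> second land @4

Answer: 3 4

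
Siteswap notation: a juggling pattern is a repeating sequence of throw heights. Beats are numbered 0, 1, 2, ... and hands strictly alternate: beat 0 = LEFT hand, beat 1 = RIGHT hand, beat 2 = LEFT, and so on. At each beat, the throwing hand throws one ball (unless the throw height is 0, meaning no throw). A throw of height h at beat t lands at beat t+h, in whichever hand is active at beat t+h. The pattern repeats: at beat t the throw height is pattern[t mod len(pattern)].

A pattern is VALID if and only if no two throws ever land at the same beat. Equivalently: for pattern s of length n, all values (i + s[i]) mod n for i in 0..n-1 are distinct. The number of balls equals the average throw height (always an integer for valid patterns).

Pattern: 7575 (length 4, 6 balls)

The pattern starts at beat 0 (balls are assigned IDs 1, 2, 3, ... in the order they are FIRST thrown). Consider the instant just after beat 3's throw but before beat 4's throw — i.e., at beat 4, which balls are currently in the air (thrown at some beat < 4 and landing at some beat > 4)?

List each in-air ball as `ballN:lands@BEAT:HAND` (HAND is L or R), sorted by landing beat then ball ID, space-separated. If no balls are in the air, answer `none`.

Beat 0 (L): throw ball1 h=7 -> lands@7:R; in-air after throw: [b1@7:R]
Beat 1 (R): throw ball2 h=5 -> lands@6:L; in-air after throw: [b2@6:L b1@7:R]
Beat 2 (L): throw ball3 h=7 -> lands@9:R; in-air after throw: [b2@6:L b1@7:R b3@9:R]
Beat 3 (R): throw ball4 h=5 -> lands@8:L; in-air after throw: [b2@6:L b1@7:R b4@8:L b3@9:R]
Beat 4 (L): throw ball5 h=7 -> lands@11:R; in-air after throw: [b2@6:L b1@7:R b4@8:L b3@9:R b5@11:R]

Answer: ball2:lands@6:L ball1:lands@7:R ball4:lands@8:L ball3:lands@9:R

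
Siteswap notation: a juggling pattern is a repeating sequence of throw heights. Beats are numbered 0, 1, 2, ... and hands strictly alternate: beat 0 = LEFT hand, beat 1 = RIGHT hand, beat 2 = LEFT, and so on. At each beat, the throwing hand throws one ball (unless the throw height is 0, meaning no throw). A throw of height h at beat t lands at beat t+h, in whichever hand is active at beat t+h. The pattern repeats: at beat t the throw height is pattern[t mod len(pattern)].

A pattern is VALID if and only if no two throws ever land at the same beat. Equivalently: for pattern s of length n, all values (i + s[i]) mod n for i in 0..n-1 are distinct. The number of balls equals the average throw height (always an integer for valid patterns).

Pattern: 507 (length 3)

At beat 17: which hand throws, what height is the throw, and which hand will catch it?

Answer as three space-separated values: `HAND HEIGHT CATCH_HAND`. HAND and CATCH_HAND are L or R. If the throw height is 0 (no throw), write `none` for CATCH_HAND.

Beat 17: 17 mod 2 = 1, so hand = R
Throw height = pattern[17 mod 3] = pattern[2] = 7
Lands at beat 17+7=24, 24 mod 2 = 0, so catch hand = L

Answer: R 7 L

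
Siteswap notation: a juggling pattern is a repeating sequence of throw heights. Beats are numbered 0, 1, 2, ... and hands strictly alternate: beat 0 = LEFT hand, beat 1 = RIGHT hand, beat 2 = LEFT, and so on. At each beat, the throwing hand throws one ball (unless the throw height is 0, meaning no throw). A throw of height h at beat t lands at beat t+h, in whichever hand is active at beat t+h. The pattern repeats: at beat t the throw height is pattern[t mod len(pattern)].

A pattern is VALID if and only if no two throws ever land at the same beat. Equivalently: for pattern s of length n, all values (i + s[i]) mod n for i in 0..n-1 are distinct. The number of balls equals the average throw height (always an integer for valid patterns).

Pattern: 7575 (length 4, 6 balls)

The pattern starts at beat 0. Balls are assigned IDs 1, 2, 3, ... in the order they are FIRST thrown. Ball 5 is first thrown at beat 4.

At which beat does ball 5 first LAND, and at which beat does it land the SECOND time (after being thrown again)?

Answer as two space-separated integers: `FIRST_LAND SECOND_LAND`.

Answer: 11 16

Derivation:
Beat 0 (L): throw ball1 h=7 -> lands@7:R; in-air after throw: [b1@7:R]
Beat 1 (R): throw ball2 h=5 -> lands@6:L; in-air after throw: [b2@6:L b1@7:R]
Beat 2 (L): throw ball3 h=7 -> lands@9:R; in-air after throw: [b2@6:L b1@7:R b3@9:R]
Beat 3 (R): throw ball4 h=5 -> lands@8:L; in-air after throw: [b2@6:L b1@7:R b4@8:L b3@9:R]
Beat 4 (L): throw ball5 h=7 -> lands@11:R; in-air after throw: [b2@6:L b1@7:R b4@8:L b3@9:R b5@11:R]
Beat 5 (R): throw ball6 h=5 -> lands@10:L; in-air after throw: [b2@6:L b1@7:R b4@8:L b3@9:R b6@10:L b5@11:R]
Beat 6 (L): throw ball2 h=7 -> lands@13:R; in-air after throw: [b1@7:R b4@8:L b3@9:R b6@10:L b5@11:R b2@13:R]
Beat 7 (R): throw ball1 h=5 -> lands@12:L; in-air after throw: [b4@8:L b3@9:R b6@10:L b5@11:R b1@12:L b2@13:R]
Beat 8 (L): throw ball4 h=7 -> lands@15:R; in-air after throw: [b3@9:R b6@10:L b5@11:R b1@12:L b2@13:R b4@15:R]
Beat 9 (R): throw ball3 h=5 -> lands@14:L; in-air after throw: [b6@10:L b5@11:R b1@12:L b2@13:R b3@14:L b4@15:R]
Beat 10 (L): throw ball6 h=7 -> lands@17:R; in-air after throw: [b5@11:R b1@12:L b2@13:R b3@14:L b4@15:R b6@17:R]
Beat 11 (R): throw ball5 h=5 -> lands@16:L; in-air after throw: [b1@12:L b2@13:R b3@14:L b4@15:R b5@16:L b6@17:R]
Beat 12 (L): throw ball1 h=7 -> lands@19:R; in-air after throw: [b2@13:R b3@14:L b4@15:R b5@16:L b6@17:R b1@19:R]
Beat 13 (R): throw ball2 h=5 -> lands@18:L; in-air after throw: [b3@14:L b4@15:R b5@16:L b6@17:R b2@18:L b1@19:R]
Beat 14 (L): throw ball3 h=7 -> lands@21:R; in-air after throw: [b4@15:R b5@16:L b6@17:R b2@18:L b1@19:R b3@21:R]
Beat 15 (R): throw ball4 h=5 -> lands@20:L; in-air after throw: [b5@16:L b6@17:R b2@18:L b1@19:R b4@20:L b3@21:R]
Beat 16 (L): throw ball5 h=7 -> lands@23:R; in-air after throw: [b6@17:R b2@18:L b1@19:R b4@20:L b3@21:R b5@23:R]
Ball 5: thrown@4 h=7 -> first land @11; rethrown@11 h=5 -> second land @16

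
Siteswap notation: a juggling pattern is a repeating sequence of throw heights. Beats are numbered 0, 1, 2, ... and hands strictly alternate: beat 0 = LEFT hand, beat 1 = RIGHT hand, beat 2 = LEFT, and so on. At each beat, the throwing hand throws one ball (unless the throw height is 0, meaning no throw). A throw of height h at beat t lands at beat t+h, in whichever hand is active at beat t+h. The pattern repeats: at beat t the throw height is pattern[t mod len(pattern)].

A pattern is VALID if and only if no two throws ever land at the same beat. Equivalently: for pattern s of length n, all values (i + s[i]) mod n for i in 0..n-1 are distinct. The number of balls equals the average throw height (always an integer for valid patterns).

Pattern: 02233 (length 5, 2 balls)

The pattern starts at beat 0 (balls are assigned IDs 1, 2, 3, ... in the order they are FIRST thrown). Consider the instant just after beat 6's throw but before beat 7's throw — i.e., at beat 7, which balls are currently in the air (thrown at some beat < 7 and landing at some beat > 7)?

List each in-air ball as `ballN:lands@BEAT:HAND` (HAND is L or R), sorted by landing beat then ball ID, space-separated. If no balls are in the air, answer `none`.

Answer: ball1:lands@8:L

Derivation:
Beat 1 (R): throw ball1 h=2 -> lands@3:R; in-air after throw: [b1@3:R]
Beat 2 (L): throw ball2 h=2 -> lands@4:L; in-air after throw: [b1@3:R b2@4:L]
Beat 3 (R): throw ball1 h=3 -> lands@6:L; in-air after throw: [b2@4:L b1@6:L]
Beat 4 (L): throw ball2 h=3 -> lands@7:R; in-air after throw: [b1@6:L b2@7:R]
Beat 6 (L): throw ball1 h=2 -> lands@8:L; in-air after throw: [b2@7:R b1@8:L]
Beat 7 (R): throw ball2 h=2 -> lands@9:R; in-air after throw: [b1@8:L b2@9:R]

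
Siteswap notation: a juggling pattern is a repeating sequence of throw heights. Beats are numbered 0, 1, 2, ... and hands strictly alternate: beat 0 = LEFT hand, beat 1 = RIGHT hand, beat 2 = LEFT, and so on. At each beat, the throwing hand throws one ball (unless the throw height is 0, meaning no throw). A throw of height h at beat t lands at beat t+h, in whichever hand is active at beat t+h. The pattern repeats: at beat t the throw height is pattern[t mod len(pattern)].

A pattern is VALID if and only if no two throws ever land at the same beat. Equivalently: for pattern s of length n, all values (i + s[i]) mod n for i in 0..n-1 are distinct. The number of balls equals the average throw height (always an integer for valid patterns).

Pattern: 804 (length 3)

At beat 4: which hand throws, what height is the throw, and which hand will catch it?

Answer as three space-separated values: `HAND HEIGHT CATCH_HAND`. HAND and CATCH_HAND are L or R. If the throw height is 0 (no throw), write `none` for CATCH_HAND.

Answer: L 0 none

Derivation:
Beat 4: 4 mod 2 = 0, so hand = L
Throw height = pattern[4 mod 3] = pattern[1] = 0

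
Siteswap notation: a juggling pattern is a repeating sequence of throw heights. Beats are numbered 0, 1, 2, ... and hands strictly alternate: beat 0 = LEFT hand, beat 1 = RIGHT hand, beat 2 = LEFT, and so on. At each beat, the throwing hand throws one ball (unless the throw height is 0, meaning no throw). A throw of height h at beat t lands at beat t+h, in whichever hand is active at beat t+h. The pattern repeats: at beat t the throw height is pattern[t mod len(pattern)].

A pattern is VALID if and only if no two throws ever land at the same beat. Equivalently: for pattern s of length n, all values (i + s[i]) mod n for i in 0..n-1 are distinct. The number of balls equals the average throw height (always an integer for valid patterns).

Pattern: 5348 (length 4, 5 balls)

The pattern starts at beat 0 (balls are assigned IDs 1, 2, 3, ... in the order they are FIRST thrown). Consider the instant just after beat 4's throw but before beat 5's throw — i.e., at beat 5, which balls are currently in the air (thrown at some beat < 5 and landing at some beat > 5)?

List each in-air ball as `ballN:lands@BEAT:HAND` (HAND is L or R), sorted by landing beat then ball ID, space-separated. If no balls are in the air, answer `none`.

Beat 0 (L): throw ball1 h=5 -> lands@5:R; in-air after throw: [b1@5:R]
Beat 1 (R): throw ball2 h=3 -> lands@4:L; in-air after throw: [b2@4:L b1@5:R]
Beat 2 (L): throw ball3 h=4 -> lands@6:L; in-air after throw: [b2@4:L b1@5:R b3@6:L]
Beat 3 (R): throw ball4 h=8 -> lands@11:R; in-air after throw: [b2@4:L b1@5:R b3@6:L b4@11:R]
Beat 4 (L): throw ball2 h=5 -> lands@9:R; in-air after throw: [b1@5:R b3@6:L b2@9:R b4@11:R]
Beat 5 (R): throw ball1 h=3 -> lands@8:L; in-air after throw: [b3@6:L b1@8:L b2@9:R b4@11:R]

Answer: ball3:lands@6:L ball2:lands@9:R ball4:lands@11:R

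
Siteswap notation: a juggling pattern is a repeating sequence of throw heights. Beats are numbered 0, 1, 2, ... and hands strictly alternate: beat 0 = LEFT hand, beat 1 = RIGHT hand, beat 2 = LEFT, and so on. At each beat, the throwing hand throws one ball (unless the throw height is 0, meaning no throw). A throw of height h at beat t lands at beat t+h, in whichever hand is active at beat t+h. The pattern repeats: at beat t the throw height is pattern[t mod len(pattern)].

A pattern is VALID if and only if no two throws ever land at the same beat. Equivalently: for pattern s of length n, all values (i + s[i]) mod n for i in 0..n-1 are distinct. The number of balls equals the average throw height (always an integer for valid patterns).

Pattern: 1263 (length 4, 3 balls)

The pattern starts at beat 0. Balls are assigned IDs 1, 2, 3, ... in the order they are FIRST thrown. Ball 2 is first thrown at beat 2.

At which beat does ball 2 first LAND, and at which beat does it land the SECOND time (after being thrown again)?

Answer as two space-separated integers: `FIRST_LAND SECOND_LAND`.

Beat 0 (L): throw ball1 h=1 -> lands@1:R; in-air after throw: [b1@1:R]
Beat 1 (R): throw ball1 h=2 -> lands@3:R; in-air after throw: [b1@3:R]
Beat 2 (L): throw ball2 h=6 -> lands@8:L; in-air after throw: [b1@3:R b2@8:L]
Beat 3 (R): throw ball1 h=3 -> lands@6:L; in-air after throw: [b1@6:L b2@8:L]
Beat 4 (L): throw ball3 h=1 -> lands@5:R; in-air after throw: [b3@5:R b1@6:L b2@8:L]
Beat 5 (R): throw ball3 h=2 -> lands@7:R; in-air after throw: [b1@6:L b3@7:R b2@8:L]
Beat 6 (L): throw ball1 h=6 -> lands@12:L; in-air after throw: [b3@7:R b2@8:L b1@12:L]
Beat 7 (R): throw ball3 h=3 -> lands@10:L; in-air after throw: [b2@8:L b3@10:L b1@12:L]
Beat 8 (L): throw ball2 h=1 -> lands@9:R; in-air after throw: [b2@9:R b3@10:L b1@12:L]
Beat 9 (R): throw ball2 h=2 -> lands@11:R; in-air after throw: [b3@10:L b2@11:R b1@12:L]
Ball 2: thrown@2 h=6 -> first land @8; rethrown@8 h=1 -> second land @9

Answer: 8 9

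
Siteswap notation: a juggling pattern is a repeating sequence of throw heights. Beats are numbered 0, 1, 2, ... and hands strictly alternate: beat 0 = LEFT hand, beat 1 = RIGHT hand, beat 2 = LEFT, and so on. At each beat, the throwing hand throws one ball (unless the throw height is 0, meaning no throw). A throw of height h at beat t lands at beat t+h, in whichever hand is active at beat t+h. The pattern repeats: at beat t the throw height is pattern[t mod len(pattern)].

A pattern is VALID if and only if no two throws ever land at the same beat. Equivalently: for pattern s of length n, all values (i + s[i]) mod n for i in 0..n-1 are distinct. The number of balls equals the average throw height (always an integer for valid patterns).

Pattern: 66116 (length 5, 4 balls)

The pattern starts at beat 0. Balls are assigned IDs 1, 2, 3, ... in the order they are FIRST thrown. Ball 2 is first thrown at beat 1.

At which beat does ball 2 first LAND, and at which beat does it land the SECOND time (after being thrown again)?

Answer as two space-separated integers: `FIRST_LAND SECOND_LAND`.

Answer: 7 8

Derivation:
Beat 0 (L): throw ball1 h=6 -> lands@6:L; in-air after throw: [b1@6:L]
Beat 1 (R): throw ball2 h=6 -> lands@7:R; in-air after throw: [b1@6:L b2@7:R]
Beat 2 (L): throw ball3 h=1 -> lands@3:R; in-air after throw: [b3@3:R b1@6:L b2@7:R]
Beat 3 (R): throw ball3 h=1 -> lands@4:L; in-air after throw: [b3@4:L b1@6:L b2@7:R]
Beat 4 (L): throw ball3 h=6 -> lands@10:L; in-air after throw: [b1@6:L b2@7:R b3@10:L]
Beat 5 (R): throw ball4 h=6 -> lands@11:R; in-air after throw: [b1@6:L b2@7:R b3@10:L b4@11:R]
Beat 6 (L): throw ball1 h=6 -> lands@12:L; in-air after throw: [b2@7:R b3@10:L b4@11:R b1@12:L]
Beat 7 (R): throw ball2 h=1 -> lands@8:L; in-air after throw: [b2@8:L b3@10:L b4@11:R b1@12:L]
Beat 8 (L): throw ball2 h=1 -> lands@9:R; in-air after throw: [b2@9:R b3@10:L b4@11:R b1@12:L]
Ball 2: thrown@1 h=6 -> first land @7; rethrown@7 h=1 -> second land @8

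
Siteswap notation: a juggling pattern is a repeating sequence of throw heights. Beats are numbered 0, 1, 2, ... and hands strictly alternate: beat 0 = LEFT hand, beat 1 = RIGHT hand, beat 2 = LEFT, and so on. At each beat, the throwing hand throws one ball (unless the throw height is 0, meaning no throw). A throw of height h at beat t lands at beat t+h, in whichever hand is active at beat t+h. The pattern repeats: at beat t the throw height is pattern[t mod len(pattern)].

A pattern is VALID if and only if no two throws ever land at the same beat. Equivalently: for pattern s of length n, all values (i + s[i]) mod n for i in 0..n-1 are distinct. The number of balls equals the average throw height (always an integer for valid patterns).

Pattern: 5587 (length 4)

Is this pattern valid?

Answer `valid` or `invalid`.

Answer: invalid

Derivation:
i=0: (i + s[i]) mod n = (0 + 5) mod 4 = 1
i=1: (i + s[i]) mod n = (1 + 5) mod 4 = 2
i=2: (i + s[i]) mod n = (2 + 8) mod 4 = 2
i=3: (i + s[i]) mod n = (3 + 7) mod 4 = 2
Residues: [1, 2, 2, 2], distinct: False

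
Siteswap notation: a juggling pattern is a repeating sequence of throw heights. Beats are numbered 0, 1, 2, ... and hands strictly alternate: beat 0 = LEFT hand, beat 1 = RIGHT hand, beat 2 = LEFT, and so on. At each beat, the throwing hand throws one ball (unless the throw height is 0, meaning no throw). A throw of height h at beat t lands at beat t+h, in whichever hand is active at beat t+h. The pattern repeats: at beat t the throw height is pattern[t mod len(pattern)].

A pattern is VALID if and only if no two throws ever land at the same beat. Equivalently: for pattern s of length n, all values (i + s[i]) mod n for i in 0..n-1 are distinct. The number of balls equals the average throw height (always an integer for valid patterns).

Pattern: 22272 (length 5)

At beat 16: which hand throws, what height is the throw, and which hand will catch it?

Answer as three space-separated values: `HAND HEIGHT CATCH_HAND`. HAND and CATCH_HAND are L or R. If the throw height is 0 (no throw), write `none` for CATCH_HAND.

Beat 16: 16 mod 2 = 0, so hand = L
Throw height = pattern[16 mod 5] = pattern[1] = 2
Lands at beat 16+2=18, 18 mod 2 = 0, so catch hand = L

Answer: L 2 L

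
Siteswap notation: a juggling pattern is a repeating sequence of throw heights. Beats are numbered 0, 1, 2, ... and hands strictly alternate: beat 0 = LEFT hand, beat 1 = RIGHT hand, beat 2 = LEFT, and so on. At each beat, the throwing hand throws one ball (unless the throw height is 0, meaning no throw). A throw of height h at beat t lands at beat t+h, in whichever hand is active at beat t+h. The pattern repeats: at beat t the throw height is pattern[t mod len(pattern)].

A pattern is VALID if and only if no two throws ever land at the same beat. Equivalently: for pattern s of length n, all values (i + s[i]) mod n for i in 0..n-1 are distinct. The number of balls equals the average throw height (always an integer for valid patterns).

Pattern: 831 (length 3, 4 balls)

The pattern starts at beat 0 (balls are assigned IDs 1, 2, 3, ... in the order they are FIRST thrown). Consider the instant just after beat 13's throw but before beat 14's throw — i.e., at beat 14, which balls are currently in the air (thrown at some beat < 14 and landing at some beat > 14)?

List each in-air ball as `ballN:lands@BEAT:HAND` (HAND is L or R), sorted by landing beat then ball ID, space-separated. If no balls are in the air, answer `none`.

Beat 0 (L): throw ball1 h=8 -> lands@8:L; in-air after throw: [b1@8:L]
Beat 1 (R): throw ball2 h=3 -> lands@4:L; in-air after throw: [b2@4:L b1@8:L]
Beat 2 (L): throw ball3 h=1 -> lands@3:R; in-air after throw: [b3@3:R b2@4:L b1@8:L]
Beat 3 (R): throw ball3 h=8 -> lands@11:R; in-air after throw: [b2@4:L b1@8:L b3@11:R]
Beat 4 (L): throw ball2 h=3 -> lands@7:R; in-air after throw: [b2@7:R b1@8:L b3@11:R]
Beat 5 (R): throw ball4 h=1 -> lands@6:L; in-air after throw: [b4@6:L b2@7:R b1@8:L b3@11:R]
Beat 6 (L): throw ball4 h=8 -> lands@14:L; in-air after throw: [b2@7:R b1@8:L b3@11:R b4@14:L]
Beat 7 (R): throw ball2 h=3 -> lands@10:L; in-air after throw: [b1@8:L b2@10:L b3@11:R b4@14:L]
Beat 8 (L): throw ball1 h=1 -> lands@9:R; in-air after throw: [b1@9:R b2@10:L b3@11:R b4@14:L]
Beat 9 (R): throw ball1 h=8 -> lands@17:R; in-air after throw: [b2@10:L b3@11:R b4@14:L b1@17:R]
Beat 10 (L): throw ball2 h=3 -> lands@13:R; in-air after throw: [b3@11:R b2@13:R b4@14:L b1@17:R]
Beat 11 (R): throw ball3 h=1 -> lands@12:L; in-air after throw: [b3@12:L b2@13:R b4@14:L b1@17:R]
Beat 12 (L): throw ball3 h=8 -> lands@20:L; in-air after throw: [b2@13:R b4@14:L b1@17:R b3@20:L]
Beat 13 (R): throw ball2 h=3 -> lands@16:L; in-air after throw: [b4@14:L b2@16:L b1@17:R b3@20:L]
Beat 14 (L): throw ball4 h=1 -> lands@15:R; in-air after throw: [b4@15:R b2@16:L b1@17:R b3@20:L]

Answer: ball2:lands@16:L ball1:lands@17:R ball3:lands@20:L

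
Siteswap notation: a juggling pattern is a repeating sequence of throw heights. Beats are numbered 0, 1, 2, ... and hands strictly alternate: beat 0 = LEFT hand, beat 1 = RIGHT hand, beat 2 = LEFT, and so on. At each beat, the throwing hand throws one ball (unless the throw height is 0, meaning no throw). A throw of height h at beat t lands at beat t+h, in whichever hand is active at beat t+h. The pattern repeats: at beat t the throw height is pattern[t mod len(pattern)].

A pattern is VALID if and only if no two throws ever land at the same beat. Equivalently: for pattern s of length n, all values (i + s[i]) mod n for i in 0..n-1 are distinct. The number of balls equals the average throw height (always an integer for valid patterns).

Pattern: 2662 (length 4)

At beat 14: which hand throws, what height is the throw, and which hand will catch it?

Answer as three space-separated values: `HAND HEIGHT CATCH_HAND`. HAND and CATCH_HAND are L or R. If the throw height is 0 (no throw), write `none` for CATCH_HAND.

Beat 14: 14 mod 2 = 0, so hand = L
Throw height = pattern[14 mod 4] = pattern[2] = 6
Lands at beat 14+6=20, 20 mod 2 = 0, so catch hand = L

Answer: L 6 L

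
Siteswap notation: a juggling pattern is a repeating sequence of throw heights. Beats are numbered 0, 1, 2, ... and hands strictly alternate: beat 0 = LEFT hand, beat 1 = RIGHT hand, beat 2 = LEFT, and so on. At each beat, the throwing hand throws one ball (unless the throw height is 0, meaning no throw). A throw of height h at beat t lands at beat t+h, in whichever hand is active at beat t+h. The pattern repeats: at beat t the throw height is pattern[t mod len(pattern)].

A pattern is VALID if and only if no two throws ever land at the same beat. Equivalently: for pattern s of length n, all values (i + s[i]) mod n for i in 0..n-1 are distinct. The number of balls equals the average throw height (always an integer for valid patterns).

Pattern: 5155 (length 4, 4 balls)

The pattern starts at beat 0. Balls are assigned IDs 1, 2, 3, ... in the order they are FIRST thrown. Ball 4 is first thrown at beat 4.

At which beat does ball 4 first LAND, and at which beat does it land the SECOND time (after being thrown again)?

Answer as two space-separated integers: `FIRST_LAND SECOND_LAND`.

Answer: 9 10

Derivation:
Beat 0 (L): throw ball1 h=5 -> lands@5:R; in-air after throw: [b1@5:R]
Beat 1 (R): throw ball2 h=1 -> lands@2:L; in-air after throw: [b2@2:L b1@5:R]
Beat 2 (L): throw ball2 h=5 -> lands@7:R; in-air after throw: [b1@5:R b2@7:R]
Beat 3 (R): throw ball3 h=5 -> lands@8:L; in-air after throw: [b1@5:R b2@7:R b3@8:L]
Beat 4 (L): throw ball4 h=5 -> lands@9:R; in-air after throw: [b1@5:R b2@7:R b3@8:L b4@9:R]
Beat 5 (R): throw ball1 h=1 -> lands@6:L; in-air after throw: [b1@6:L b2@7:R b3@8:L b4@9:R]
Beat 6 (L): throw ball1 h=5 -> lands@11:R; in-air after throw: [b2@7:R b3@8:L b4@9:R b1@11:R]
Beat 7 (R): throw ball2 h=5 -> lands@12:L; in-air after throw: [b3@8:L b4@9:R b1@11:R b2@12:L]
Beat 8 (L): throw ball3 h=5 -> lands@13:R; in-air after throw: [b4@9:R b1@11:R b2@12:L b3@13:R]
Beat 9 (R): throw ball4 h=1 -> lands@10:L; in-air after throw: [b4@10:L b1@11:R b2@12:L b3@13:R]
Beat 10 (L): throw ball4 h=5 -> lands@15:R; in-air after throw: [b1@11:R b2@12:L b3@13:R b4@15:R]
Ball 4: thrown@4 h=5 -> first land @9; rethrown@9 h=1 -> second land @10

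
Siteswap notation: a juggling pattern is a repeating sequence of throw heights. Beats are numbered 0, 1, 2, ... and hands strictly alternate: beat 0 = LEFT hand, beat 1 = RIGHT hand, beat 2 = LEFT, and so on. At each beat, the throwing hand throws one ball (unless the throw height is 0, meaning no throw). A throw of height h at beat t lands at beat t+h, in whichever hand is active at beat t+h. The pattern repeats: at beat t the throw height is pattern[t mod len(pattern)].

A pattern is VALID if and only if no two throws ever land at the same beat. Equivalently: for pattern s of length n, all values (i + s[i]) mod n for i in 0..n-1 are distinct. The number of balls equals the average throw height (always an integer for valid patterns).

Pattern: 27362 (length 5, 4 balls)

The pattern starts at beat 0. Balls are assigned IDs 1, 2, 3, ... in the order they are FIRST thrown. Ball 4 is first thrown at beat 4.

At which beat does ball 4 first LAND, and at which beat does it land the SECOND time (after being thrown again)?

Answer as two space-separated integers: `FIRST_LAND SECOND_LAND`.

Beat 0 (L): throw ball1 h=2 -> lands@2:L; in-air after throw: [b1@2:L]
Beat 1 (R): throw ball2 h=7 -> lands@8:L; in-air after throw: [b1@2:L b2@8:L]
Beat 2 (L): throw ball1 h=3 -> lands@5:R; in-air after throw: [b1@5:R b2@8:L]
Beat 3 (R): throw ball3 h=6 -> lands@9:R; in-air after throw: [b1@5:R b2@8:L b3@9:R]
Beat 4 (L): throw ball4 h=2 -> lands@6:L; in-air after throw: [b1@5:R b4@6:L b2@8:L b3@9:R]
Beat 5 (R): throw ball1 h=2 -> lands@7:R; in-air after throw: [b4@6:L b1@7:R b2@8:L b3@9:R]
Beat 6 (L): throw ball4 h=7 -> lands@13:R; in-air after throw: [b1@7:R b2@8:L b3@9:R b4@13:R]
Beat 7 (R): throw ball1 h=3 -> lands@10:L; in-air after throw: [b2@8:L b3@9:R b1@10:L b4@13:R]
Beat 8 (L): throw ball2 h=6 -> lands@14:L; in-air after throw: [b3@9:R b1@10:L b4@13:R b2@14:L]
Beat 9 (R): throw ball3 h=2 -> lands@11:R; in-air after throw: [b1@10:L b3@11:R b4@13:R b2@14:L]
Beat 10 (L): throw ball1 h=2 -> lands@12:L; in-air after throw: [b3@11:R b1@12:L b4@13:R b2@14:L]
Beat 11 (R): throw ball3 h=7 -> lands@18:L; in-air after throw: [b1@12:L b4@13:R b2@14:L b3@18:L]
Beat 12 (L): throw ball1 h=3 -> lands@15:R; in-air after throw: [b4@13:R b2@14:L b1@15:R b3@18:L]
Beat 13 (R): throw ball4 h=6 -> lands@19:R; in-air after throw: [b2@14:L b1@15:R b3@18:L b4@19:R]
Ball 4: thrown@4 h=2 -> first land @6; rethrown@6 h=7 -> second land @13

Answer: 6 13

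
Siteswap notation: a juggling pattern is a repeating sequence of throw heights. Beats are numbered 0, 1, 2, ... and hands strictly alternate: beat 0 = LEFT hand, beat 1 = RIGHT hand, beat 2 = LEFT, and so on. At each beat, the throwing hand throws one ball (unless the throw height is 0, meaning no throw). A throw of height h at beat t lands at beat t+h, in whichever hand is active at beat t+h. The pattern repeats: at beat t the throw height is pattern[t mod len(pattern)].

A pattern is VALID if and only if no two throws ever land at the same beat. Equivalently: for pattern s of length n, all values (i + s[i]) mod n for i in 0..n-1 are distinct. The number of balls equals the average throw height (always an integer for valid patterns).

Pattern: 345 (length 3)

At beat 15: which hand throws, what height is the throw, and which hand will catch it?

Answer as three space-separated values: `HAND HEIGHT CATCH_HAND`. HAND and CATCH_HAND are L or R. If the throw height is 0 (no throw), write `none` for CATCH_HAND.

Beat 15: 15 mod 2 = 1, so hand = R
Throw height = pattern[15 mod 3] = pattern[0] = 3
Lands at beat 15+3=18, 18 mod 2 = 0, so catch hand = L

Answer: R 3 L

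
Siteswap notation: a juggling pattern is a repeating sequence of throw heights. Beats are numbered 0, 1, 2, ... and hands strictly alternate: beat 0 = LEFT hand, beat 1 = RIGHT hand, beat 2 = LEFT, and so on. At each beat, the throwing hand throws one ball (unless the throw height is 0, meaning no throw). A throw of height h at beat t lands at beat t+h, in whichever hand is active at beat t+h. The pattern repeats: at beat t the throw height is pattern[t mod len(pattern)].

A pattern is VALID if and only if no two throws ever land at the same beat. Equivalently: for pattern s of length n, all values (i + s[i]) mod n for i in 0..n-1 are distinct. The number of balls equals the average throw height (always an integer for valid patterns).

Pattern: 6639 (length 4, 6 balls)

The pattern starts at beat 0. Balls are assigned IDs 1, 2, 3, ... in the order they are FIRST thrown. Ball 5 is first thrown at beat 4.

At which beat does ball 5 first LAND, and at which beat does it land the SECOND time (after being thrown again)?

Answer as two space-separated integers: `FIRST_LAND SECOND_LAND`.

Answer: 10 13

Derivation:
Beat 0 (L): throw ball1 h=6 -> lands@6:L; in-air after throw: [b1@6:L]
Beat 1 (R): throw ball2 h=6 -> lands@7:R; in-air after throw: [b1@6:L b2@7:R]
Beat 2 (L): throw ball3 h=3 -> lands@5:R; in-air after throw: [b3@5:R b1@6:L b2@7:R]
Beat 3 (R): throw ball4 h=9 -> lands@12:L; in-air after throw: [b3@5:R b1@6:L b2@7:R b4@12:L]
Beat 4 (L): throw ball5 h=6 -> lands@10:L; in-air after throw: [b3@5:R b1@6:L b2@7:R b5@10:L b4@12:L]
Beat 5 (R): throw ball3 h=6 -> lands@11:R; in-air after throw: [b1@6:L b2@7:R b5@10:L b3@11:R b4@12:L]
Beat 6 (L): throw ball1 h=3 -> lands@9:R; in-air after throw: [b2@7:R b1@9:R b5@10:L b3@11:R b4@12:L]
Beat 7 (R): throw ball2 h=9 -> lands@16:L; in-air after throw: [b1@9:R b5@10:L b3@11:R b4@12:L b2@16:L]
Beat 8 (L): throw ball6 h=6 -> lands@14:L; in-air after throw: [b1@9:R b5@10:L b3@11:R b4@12:L b6@14:L b2@16:L]
Beat 9 (R): throw ball1 h=6 -> lands@15:R; in-air after throw: [b5@10:L b3@11:R b4@12:L b6@14:L b1@15:R b2@16:L]
Beat 10 (L): throw ball5 h=3 -> lands@13:R; in-air after throw: [b3@11:R b4@12:L b5@13:R b6@14:L b1@15:R b2@16:L]
Beat 11 (R): throw ball3 h=9 -> lands@20:L; in-air after throw: [b4@12:L b5@13:R b6@14:L b1@15:R b2@16:L b3@20:L]
Beat 12 (L): throw ball4 h=6 -> lands@18:L; in-air after throw: [b5@13:R b6@14:L b1@15:R b2@16:L b4@18:L b3@20:L]
Beat 13 (R): throw ball5 h=6 -> lands@19:R; in-air after throw: [b6@14:L b1@15:R b2@16:L b4@18:L b5@19:R b3@20:L]
Ball 5: thrown@4 h=6 -> first land @10; rethrown@10 h=3 -> second land @13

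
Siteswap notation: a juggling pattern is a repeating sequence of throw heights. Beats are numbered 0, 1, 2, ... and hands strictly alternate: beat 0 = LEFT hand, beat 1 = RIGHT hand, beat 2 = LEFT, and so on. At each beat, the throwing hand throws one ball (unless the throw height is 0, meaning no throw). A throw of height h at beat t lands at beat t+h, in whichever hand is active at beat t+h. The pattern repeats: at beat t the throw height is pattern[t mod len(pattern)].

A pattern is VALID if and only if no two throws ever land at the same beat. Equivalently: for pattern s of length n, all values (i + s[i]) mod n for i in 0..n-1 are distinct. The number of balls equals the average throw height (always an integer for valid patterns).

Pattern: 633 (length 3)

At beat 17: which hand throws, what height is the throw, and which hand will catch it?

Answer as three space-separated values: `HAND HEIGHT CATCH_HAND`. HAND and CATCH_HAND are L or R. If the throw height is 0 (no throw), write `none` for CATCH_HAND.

Beat 17: 17 mod 2 = 1, so hand = R
Throw height = pattern[17 mod 3] = pattern[2] = 3
Lands at beat 17+3=20, 20 mod 2 = 0, so catch hand = L

Answer: R 3 L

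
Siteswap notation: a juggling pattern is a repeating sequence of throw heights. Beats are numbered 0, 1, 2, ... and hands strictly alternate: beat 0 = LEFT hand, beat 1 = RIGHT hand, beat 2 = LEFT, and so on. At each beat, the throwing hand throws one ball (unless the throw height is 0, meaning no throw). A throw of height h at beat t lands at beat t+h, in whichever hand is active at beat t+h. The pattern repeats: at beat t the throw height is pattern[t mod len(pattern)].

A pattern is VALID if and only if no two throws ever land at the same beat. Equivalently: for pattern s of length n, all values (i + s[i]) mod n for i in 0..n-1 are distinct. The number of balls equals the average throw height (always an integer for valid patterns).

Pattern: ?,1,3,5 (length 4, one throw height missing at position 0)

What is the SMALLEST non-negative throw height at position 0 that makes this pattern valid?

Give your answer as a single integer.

Answer: 3

Derivation:
i=0: s[i]=? (unknown)
i=1: (1 + 1) mod 4 = 2
i=2: (2 + 3) mod 4 = 1
i=3: (3 + 5) mod 4 = 0
Known residues: [0, 1, 2]; need a permutation of 0..3, so missing residue r = 3
Need (0 + s) mod 4 = 3; smallest s = (3 - 0) mod 4 = 3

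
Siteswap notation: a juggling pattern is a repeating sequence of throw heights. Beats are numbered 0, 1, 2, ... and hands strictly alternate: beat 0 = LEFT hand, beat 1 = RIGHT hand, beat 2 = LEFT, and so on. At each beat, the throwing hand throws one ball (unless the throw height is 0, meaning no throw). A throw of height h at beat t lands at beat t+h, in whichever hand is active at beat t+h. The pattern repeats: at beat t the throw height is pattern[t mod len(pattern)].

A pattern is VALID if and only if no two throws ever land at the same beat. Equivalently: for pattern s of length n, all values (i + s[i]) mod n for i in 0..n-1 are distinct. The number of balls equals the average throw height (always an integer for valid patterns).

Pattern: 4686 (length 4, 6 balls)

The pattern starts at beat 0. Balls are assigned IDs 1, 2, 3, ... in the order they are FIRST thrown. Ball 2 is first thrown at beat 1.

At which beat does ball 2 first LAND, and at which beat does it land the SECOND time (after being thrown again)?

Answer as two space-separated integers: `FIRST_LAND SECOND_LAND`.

Beat 0 (L): throw ball1 h=4 -> lands@4:L; in-air after throw: [b1@4:L]
Beat 1 (R): throw ball2 h=6 -> lands@7:R; in-air after throw: [b1@4:L b2@7:R]
Beat 2 (L): throw ball3 h=8 -> lands@10:L; in-air after throw: [b1@4:L b2@7:R b3@10:L]
Beat 3 (R): throw ball4 h=6 -> lands@9:R; in-air after throw: [b1@4:L b2@7:R b4@9:R b3@10:L]
Beat 4 (L): throw ball1 h=4 -> lands@8:L; in-air after throw: [b2@7:R b1@8:L b4@9:R b3@10:L]
Beat 5 (R): throw ball5 h=6 -> lands@11:R; in-air after throw: [b2@7:R b1@8:L b4@9:R b3@10:L b5@11:R]
Beat 6 (L): throw ball6 h=8 -> lands@14:L; in-air after throw: [b2@7:R b1@8:L b4@9:R b3@10:L b5@11:R b6@14:L]
Beat 7 (R): throw ball2 h=6 -> lands@13:R; in-air after throw: [b1@8:L b4@9:R b3@10:L b5@11:R b2@13:R b6@14:L]
Beat 8 (L): throw ball1 h=4 -> lands@12:L; in-air after throw: [b4@9:R b3@10:L b5@11:R b1@12:L b2@13:R b6@14:L]
Beat 9 (R): throw ball4 h=6 -> lands@15:R; in-air after throw: [b3@10:L b5@11:R b1@12:L b2@13:R b6@14:L b4@15:R]
Beat 10 (L): throw ball3 h=8 -> lands@18:L; in-air after throw: [b5@11:R b1@12:L b2@13:R b6@14:L b4@15:R b3@18:L]
Beat 11 (R): throw ball5 h=6 -> lands@17:R; in-air after throw: [b1@12:L b2@13:R b6@14:L b4@15:R b5@17:R b3@18:L]
Ball 2: thrown@1 h=6 -> first land @7; rethrown@7 h=6 -> second land @13

Answer: 7 13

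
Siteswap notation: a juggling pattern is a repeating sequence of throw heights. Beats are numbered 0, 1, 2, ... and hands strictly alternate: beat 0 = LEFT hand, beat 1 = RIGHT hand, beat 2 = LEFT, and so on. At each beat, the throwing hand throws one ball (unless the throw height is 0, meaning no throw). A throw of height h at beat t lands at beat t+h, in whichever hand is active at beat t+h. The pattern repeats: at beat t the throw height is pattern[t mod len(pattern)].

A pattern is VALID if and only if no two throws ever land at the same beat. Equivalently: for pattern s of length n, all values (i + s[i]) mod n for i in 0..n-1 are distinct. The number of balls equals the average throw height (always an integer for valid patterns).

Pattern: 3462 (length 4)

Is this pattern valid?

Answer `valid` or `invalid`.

i=0: (i + s[i]) mod n = (0 + 3) mod 4 = 3
i=1: (i + s[i]) mod n = (1 + 4) mod 4 = 1
i=2: (i + s[i]) mod n = (2 + 6) mod 4 = 0
i=3: (i + s[i]) mod n = (3 + 2) mod 4 = 1
Residues: [3, 1, 0, 1], distinct: False

Answer: invalid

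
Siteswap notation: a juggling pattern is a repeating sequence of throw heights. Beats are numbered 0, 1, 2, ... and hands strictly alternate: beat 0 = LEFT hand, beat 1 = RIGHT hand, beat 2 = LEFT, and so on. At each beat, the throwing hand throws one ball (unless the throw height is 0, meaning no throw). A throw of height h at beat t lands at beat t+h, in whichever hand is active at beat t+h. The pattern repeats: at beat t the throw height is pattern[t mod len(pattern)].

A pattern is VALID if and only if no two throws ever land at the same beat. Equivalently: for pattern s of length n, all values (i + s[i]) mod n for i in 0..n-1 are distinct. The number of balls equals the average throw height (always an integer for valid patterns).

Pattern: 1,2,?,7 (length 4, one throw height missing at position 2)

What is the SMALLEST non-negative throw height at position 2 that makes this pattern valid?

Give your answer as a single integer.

Answer: 2

Derivation:
i=0: (0 + 1) mod 4 = 1
i=1: (1 + 2) mod 4 = 3
i=2: s[i]=? (unknown)
i=3: (3 + 7) mod 4 = 2
Known residues: [1, 2, 3]; need a permutation of 0..3, so missing residue r = 0
Need (2 + s) mod 4 = 0; smallest s = (0 - 2) mod 4 = 2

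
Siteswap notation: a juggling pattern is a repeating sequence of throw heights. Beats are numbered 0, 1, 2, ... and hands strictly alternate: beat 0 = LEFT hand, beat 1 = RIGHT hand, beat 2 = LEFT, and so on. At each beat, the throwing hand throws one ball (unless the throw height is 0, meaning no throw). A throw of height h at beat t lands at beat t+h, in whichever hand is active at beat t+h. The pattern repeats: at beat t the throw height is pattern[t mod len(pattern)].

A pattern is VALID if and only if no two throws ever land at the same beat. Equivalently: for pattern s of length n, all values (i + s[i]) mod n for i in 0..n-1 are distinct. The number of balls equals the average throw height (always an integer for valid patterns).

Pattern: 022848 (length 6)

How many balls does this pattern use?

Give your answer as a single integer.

Pattern = [0, 2, 2, 8, 4, 8], length n = 6
  position 0: throw height = 0, running sum = 0
  position 1: throw height = 2, running sum = 2
  position 2: throw height = 2, running sum = 4
  position 3: throw height = 8, running sum = 12
  position 4: throw height = 4, running sum = 16
  position 5: throw height = 8, running sum = 24
Total sum = 24; balls = sum / n = 24 / 6 = 4

Answer: 4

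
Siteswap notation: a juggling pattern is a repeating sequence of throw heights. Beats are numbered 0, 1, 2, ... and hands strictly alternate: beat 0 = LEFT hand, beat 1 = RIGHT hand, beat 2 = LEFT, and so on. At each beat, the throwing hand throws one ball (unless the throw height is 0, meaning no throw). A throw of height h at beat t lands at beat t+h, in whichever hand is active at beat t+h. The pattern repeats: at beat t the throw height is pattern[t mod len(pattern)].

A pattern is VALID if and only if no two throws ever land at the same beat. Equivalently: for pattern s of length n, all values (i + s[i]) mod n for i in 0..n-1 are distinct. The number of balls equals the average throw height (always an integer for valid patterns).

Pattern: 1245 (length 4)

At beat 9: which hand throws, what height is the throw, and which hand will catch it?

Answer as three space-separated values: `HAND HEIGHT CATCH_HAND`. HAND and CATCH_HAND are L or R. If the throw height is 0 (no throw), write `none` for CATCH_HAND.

Answer: R 2 R

Derivation:
Beat 9: 9 mod 2 = 1, so hand = R
Throw height = pattern[9 mod 4] = pattern[1] = 2
Lands at beat 9+2=11, 11 mod 2 = 1, so catch hand = R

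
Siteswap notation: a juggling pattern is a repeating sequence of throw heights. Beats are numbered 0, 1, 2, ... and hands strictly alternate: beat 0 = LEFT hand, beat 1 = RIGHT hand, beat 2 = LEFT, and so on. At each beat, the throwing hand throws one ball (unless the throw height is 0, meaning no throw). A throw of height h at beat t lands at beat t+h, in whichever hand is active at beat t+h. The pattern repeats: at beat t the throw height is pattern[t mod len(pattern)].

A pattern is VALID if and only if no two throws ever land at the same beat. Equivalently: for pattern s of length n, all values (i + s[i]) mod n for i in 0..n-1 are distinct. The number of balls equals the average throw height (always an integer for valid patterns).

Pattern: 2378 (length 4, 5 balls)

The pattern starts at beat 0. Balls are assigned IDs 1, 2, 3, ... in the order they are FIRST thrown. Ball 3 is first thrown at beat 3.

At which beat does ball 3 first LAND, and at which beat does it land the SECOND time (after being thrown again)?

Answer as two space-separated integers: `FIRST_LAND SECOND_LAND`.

Beat 0 (L): throw ball1 h=2 -> lands@2:L; in-air after throw: [b1@2:L]
Beat 1 (R): throw ball2 h=3 -> lands@4:L; in-air after throw: [b1@2:L b2@4:L]
Beat 2 (L): throw ball1 h=7 -> lands@9:R; in-air after throw: [b2@4:L b1@9:R]
Beat 3 (R): throw ball3 h=8 -> lands@11:R; in-air after throw: [b2@4:L b1@9:R b3@11:R]
Beat 4 (L): throw ball2 h=2 -> lands@6:L; in-air after throw: [b2@6:L b1@9:R b3@11:R]
Beat 5 (R): throw ball4 h=3 -> lands@8:L; in-air after throw: [b2@6:L b4@8:L b1@9:R b3@11:R]
Beat 6 (L): throw ball2 h=7 -> lands@13:R; in-air after throw: [b4@8:L b1@9:R b3@11:R b2@13:R]
Beat 7 (R): throw ball5 h=8 -> lands@15:R; in-air after throw: [b4@8:L b1@9:R b3@11:R b2@13:R b5@15:R]
Beat 8 (L): throw ball4 h=2 -> lands@10:L; in-air after throw: [b1@9:R b4@10:L b3@11:R b2@13:R b5@15:R]
Beat 9 (R): throw ball1 h=3 -> lands@12:L; in-air after throw: [b4@10:L b3@11:R b1@12:L b2@13:R b5@15:R]
Beat 10 (L): throw ball4 h=7 -> lands@17:R; in-air after throw: [b3@11:R b1@12:L b2@13:R b5@15:R b4@17:R]
Beat 11 (R): throw ball3 h=8 -> lands@19:R; in-air after throw: [b1@12:L b2@13:R b5@15:R b4@17:R b3@19:R]
Beat 12 (L): throw ball1 h=2 -> lands@14:L; in-air after throw: [b2@13:R b1@14:L b5@15:R b4@17:R b3@19:R]
Beat 13 (R): throw ball2 h=3 -> lands@16:L; in-air after throw: [b1@14:L b5@15:R b2@16:L b4@17:R b3@19:R]
Beat 14 (L): throw ball1 h=7 -> lands@21:R; in-air after throw: [b5@15:R b2@16:L b4@17:R b3@19:R b1@21:R]
Beat 15 (R): throw ball5 h=8 -> lands@23:R; in-air after throw: [b2@16:L b4@17:R b3@19:R b1@21:R b5@23:R]
Beat 16 (L): throw ball2 h=2 -> lands@18:L; in-air after throw: [b4@17:R b2@18:L b3@19:R b1@21:R b5@23:R]
Beat 17 (R): throw ball4 h=3 -> lands@20:L; in-air after throw: [b2@18:L b3@19:R b4@20:L b1@21:R b5@23:R]
Beat 18 (L): throw ball2 h=7 -> lands@25:R; in-air after throw: [b3@19:R b4@20:L b1@21:R b5@23:R b2@25:R]
Beat 19 (R): throw ball3 h=8 -> lands@27:R; in-air after throw: [b4@20:L b1@21:R b5@23:R b2@25:R b3@27:R]
Ball 3: thrown@3 h=8 -> first land @11; rethrown@11 h=8 -> second land @19

Answer: 11 19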